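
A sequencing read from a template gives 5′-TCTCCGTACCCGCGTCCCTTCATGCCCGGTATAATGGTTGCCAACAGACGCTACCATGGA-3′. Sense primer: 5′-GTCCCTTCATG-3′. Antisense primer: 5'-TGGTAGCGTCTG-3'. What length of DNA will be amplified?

Scanning the template, GTCCCTTCATG occurs at positions 14–24; this primer anneals to the bottom strand there with its 3' end pointing downstream.
The reverse primer's reverse complement is CAGACGCTACCA, which matches the template at positions 45–56.
Amplicon spans positions 14–56: 43 bp.

43 bp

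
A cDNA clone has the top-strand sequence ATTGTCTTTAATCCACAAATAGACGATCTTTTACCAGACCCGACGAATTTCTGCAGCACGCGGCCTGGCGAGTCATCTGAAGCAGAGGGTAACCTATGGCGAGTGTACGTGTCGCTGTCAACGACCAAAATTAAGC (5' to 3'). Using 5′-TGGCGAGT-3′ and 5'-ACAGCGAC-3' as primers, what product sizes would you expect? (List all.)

53 bp, 22 bp

The forward primer TGGCGAGT matches the top strand at positions 66–73, 97–104.
The reverse primer's reverse complement is GTCGCTGT, matching at positions 111–118.
Each forward site pairs with the reverse site to give a product ending at position 118: sizes 53, 22 bp.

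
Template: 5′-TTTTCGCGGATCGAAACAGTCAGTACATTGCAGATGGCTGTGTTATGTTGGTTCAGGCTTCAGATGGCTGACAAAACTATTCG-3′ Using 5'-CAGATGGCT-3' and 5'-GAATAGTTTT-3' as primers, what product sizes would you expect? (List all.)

52 bp, 22 bp

The forward primer CAGATGGCT matches the top strand at positions 31–39, 61–69.
The reverse primer's reverse complement is AAAACTATTC, matching at positions 73–82.
Each forward site pairs with the reverse site to give a product ending at position 82: sizes 52, 22 bp.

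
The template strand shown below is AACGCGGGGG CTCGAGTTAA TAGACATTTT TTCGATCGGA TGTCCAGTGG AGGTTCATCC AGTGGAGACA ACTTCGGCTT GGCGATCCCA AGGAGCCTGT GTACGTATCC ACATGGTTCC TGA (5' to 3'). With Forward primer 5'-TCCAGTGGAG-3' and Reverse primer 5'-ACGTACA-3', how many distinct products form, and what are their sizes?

The forward primer TCCAGTGGAG matches the top strand at positions 43–52, 58–67.
The reverse primer's reverse complement is TGTACGT, matching at positions 100–106.
Each forward site pairs with the reverse site to give a product ending at position 106: sizes 64, 49 bp.

Two products: 64 bp, 49 bp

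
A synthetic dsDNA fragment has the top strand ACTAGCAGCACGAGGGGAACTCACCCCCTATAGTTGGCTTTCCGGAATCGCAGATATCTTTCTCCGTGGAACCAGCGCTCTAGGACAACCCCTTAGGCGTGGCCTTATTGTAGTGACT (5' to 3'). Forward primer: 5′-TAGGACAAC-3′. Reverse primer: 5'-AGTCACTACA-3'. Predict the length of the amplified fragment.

Scanning the template, TAGGACAAC occurs at positions 81–89; this primer anneals to the bottom strand there with its 3' end pointing downstream.
Reverse complement of the reverse primer: TGTAGTGACT. This occurs on the top strand at positions 109–118.
The product runs from position 81 to position 118, so its length is 118 − 81 + 1 = 38 bp.

38 bp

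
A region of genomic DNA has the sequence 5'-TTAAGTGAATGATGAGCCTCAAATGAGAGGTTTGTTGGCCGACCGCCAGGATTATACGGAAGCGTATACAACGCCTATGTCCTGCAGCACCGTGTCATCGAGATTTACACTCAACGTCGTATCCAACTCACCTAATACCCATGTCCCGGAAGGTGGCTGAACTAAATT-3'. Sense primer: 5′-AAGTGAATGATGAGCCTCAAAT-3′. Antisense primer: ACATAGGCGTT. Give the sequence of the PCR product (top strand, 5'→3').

5'-AAGTGAATGATGAGCCTCAAATGAGAGGTTTGTTGGCCGACCGCCAGGATTATACGGAAGCGTATACAACGCCTATGT-3'

The forward primer matches the template at positions 3–24.
Taking the reverse complement of ACATAGGCGTT gives AACGCCTATGT, found at positions 70–80 on the template; the primer anneals here to the top strand with its 3' end pointing upstream.
The product is the template from position 3 through 80 (78 bp).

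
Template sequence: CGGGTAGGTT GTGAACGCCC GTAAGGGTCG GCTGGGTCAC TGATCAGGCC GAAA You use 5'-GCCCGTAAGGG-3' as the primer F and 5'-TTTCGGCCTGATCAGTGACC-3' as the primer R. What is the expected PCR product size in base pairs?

The forward primer matches the template at positions 17–27.
The reverse primer's reverse complement is GGTCACTGATCAGGCCGAAA, which matches the template at positions 35–54.
Amplicon spans positions 17–54: 38 bp.

38 bp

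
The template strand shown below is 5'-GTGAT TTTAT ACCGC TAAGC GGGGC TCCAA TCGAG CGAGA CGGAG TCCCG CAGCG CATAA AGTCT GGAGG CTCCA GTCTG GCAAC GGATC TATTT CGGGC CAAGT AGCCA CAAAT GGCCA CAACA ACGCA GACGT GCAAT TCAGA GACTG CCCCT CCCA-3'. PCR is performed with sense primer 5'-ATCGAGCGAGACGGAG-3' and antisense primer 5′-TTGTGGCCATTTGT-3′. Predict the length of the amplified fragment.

The forward primer matches the template at positions 30–45.
Reverse complement of the reverse primer: ACAAATGGCCACAA. This occurs on the top strand at positions 110–123.
Product length = (reverse-primer end) − (forward-primer start) + 1 = 123 − 30 + 1 = 94 bp.

94 bp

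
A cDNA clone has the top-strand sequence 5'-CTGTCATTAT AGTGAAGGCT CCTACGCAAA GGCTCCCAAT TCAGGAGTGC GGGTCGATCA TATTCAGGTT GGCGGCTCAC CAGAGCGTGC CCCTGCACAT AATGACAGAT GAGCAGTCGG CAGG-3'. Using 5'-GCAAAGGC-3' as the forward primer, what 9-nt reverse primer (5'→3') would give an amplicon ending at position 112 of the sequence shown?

5'-TCATCTGTC-3'

The forward primer binds at positions 26–33; the product's 3' end on the top strand is position 112.
The reverse primer anneals to the top strand over positions 104–112, i.e. to GACAGATGA.
Its sequence written 5'→3' is the reverse complement: TCATCTGTC.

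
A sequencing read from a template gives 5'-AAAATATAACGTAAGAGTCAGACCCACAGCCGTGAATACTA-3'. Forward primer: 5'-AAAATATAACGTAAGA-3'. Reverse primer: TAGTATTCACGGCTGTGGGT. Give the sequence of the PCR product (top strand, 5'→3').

5'-AAAATATAACGTAAGAGTCAGACCCACAGCCGTGAATACTA-3'

The forward primer matches the template at positions 1–16.
Reverse complement of the reverse primer: ACCCACAGCCGTGAATACTA. This occurs on the top strand at positions 22–41.
The product is the template from position 1 through 41 (41 bp).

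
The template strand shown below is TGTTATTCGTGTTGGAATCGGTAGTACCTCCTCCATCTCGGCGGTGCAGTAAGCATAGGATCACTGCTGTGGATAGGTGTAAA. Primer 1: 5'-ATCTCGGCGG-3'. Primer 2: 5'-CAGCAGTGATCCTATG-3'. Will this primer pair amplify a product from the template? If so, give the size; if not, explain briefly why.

Yes — a 35 bp product.

Primer 1 (ATCTCGGCGG) matches the top strand at positions 35–44; it acts as a forward primer.
Primer 2's reverse complement is CATAGGATCACTGCTG, matching the top strand at positions 54–69; it acts as a reverse primer.
The 3' ends face each other across positions 35–69, giving a 35 bp product.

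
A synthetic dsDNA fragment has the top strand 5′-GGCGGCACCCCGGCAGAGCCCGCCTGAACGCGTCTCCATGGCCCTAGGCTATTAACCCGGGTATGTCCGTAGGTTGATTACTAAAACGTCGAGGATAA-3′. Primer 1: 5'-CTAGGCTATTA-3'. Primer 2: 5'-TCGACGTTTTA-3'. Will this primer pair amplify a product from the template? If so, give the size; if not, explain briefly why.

Primer 1 (CTAGGCTATTA) matches the top strand at positions 44–54; it acts as a forward primer.
Primer 2's reverse complement is TAAAACGTCGA, matching the top strand at positions 82–92; it acts as a reverse primer.
The 3' ends face each other across positions 44–92, giving a 49 bp product.

Yes — a 49 bp product.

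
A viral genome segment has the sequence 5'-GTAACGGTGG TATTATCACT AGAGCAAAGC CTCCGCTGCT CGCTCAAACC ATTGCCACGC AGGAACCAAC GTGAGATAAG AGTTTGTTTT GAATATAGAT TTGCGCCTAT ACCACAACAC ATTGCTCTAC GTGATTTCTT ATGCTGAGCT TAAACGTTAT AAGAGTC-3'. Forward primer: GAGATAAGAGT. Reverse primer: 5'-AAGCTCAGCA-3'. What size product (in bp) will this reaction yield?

79 bp

The forward primer matches the template at positions 73–83.
Taking the reverse complement of AAGCTCAGCA gives TGCTGAGCTT, found at positions 142–151 on the template; the primer anneals here to the top strand with its 3' end pointing upstream.
Product length = (reverse-primer end) − (forward-primer start) + 1 = 151 − 73 + 1 = 79 bp.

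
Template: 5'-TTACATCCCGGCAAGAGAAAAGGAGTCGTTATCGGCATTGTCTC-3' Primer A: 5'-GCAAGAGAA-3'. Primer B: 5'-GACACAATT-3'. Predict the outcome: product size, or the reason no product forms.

Primer B (GACACAATT) does not match the top strand, and its reverse complement AATTGTGTC does not match either.
With no annealing site for primer B, no amplification occurs.

No product — primer B has no binding site in the template.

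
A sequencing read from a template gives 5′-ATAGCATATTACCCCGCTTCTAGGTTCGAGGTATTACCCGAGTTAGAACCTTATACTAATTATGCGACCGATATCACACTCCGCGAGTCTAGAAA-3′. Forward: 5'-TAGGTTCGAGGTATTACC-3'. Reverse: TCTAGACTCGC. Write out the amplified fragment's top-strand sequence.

The forward primer matches the template at positions 21–38.
Taking the reverse complement of TCTAGACTCGC gives GCGAGTCTAGA, found at positions 83–93 on the template; the primer anneals here to the top strand with its 3' end pointing upstream.
The product is the template from position 21 through 93 (73 bp).

5'-TAGGTTCGAGGTATTACCCGAGTTAGAACCTTATACTAATTATGCGACCGATATCACACTCCGCGAGTCTAGA-3'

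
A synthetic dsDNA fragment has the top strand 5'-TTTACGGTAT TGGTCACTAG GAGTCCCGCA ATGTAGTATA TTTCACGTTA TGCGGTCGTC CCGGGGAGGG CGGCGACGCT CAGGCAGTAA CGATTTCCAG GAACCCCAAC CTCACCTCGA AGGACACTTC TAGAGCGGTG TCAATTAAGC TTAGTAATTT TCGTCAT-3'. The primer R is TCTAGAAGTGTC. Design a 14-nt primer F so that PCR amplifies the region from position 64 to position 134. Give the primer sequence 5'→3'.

5'-GGGAGGGCGGCGAC-3'

The reverse primer's reverse complement GACACTTCTAGA matches the template at positions 123–134; the product starts at position 64.
The forward primer is identical to the top strand over positions 64–77: GGGAGGGCGGCGAC.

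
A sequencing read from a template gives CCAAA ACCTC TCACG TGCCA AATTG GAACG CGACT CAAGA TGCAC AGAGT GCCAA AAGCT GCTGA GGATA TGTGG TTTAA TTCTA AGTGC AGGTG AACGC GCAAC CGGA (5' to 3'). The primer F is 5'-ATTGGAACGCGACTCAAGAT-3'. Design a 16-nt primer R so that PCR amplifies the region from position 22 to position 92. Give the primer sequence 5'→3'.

5'-CTGCACTTAGAATTAA-3'

The product's 3' end on the top strand is position 92.
The reverse primer anneals to the top strand over positions 77–92, i.e. to TTAATTCTAAGTGCAG.
Its sequence written 5'→3' is the reverse complement: CTGCACTTAGAATTAA.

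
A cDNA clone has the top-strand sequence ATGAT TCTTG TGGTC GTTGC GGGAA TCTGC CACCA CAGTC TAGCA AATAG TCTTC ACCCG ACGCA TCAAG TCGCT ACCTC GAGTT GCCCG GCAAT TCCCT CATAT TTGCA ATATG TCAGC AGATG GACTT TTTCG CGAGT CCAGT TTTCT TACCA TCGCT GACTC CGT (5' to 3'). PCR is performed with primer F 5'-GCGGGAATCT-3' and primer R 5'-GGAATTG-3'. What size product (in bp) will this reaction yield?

Scanning the template, GCGGGAATCT occurs at positions 19–28; this primer anneals to the bottom strand there with its 3' end pointing downstream.
Reverse complement of the reverse primer: CAATTCC. This occurs on the top strand at positions 92–98.
Amplicon spans positions 19–98: 80 bp.

80 bp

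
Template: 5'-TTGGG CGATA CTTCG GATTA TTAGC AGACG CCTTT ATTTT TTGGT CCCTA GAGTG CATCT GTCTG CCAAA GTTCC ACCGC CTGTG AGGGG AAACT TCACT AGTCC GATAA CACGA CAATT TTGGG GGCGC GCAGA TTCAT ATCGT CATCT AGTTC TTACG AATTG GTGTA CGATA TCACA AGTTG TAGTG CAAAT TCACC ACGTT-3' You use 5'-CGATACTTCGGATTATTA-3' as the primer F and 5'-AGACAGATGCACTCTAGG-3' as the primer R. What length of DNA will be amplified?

Forward primer CGATACTTCGGATTATTA is found on the top strand at positions 6–23.
The reverse primer's reverse complement is CCTAGAGTGCATCTGTCT, which matches the template at positions 47–64.
Amplicon spans positions 6–64: 59 bp.

59 bp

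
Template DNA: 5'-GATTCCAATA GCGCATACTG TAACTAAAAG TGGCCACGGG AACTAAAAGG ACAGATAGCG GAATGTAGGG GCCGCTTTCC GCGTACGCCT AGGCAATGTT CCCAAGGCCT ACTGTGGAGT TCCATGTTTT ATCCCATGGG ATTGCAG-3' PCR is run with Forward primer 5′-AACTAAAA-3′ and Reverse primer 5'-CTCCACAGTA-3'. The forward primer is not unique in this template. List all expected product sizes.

The forward primer AACTAAAA matches the top strand at positions 22–29, 41–48.
The reverse primer's reverse complement is TACTGTGGAG, matching at positions 110–119.
Each forward site pairs with the reverse site to give a product ending at position 119: sizes 98, 79 bp.

98 bp, 79 bp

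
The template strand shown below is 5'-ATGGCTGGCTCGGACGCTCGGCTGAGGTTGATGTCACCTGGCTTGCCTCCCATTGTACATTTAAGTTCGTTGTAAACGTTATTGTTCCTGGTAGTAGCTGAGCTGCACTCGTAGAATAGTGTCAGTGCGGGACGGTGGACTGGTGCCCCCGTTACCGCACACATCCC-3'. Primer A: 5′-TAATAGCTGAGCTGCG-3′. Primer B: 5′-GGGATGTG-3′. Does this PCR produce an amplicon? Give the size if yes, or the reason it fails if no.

Primer A (TAATAGCTGAGCTGCG) does not match the top strand, and its reverse complement CGCAGCTCAGCTATTA does not match either.
With no annealing site for primer A, no amplification occurs.

No product — primer A has no binding site in the template.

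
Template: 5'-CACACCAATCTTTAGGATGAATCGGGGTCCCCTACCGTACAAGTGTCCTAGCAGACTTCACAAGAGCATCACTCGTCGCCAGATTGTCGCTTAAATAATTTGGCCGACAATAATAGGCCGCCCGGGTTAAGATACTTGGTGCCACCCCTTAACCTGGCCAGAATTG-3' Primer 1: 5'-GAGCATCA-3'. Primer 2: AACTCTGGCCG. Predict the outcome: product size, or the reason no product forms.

Primer 2 (AACTCTGGCCG) does not match the top strand, and its reverse complement CGGCCAGAGTT does not match either.
With no annealing site for primer 2, no amplification occurs.

No product — primer 2 has no binding site in the template.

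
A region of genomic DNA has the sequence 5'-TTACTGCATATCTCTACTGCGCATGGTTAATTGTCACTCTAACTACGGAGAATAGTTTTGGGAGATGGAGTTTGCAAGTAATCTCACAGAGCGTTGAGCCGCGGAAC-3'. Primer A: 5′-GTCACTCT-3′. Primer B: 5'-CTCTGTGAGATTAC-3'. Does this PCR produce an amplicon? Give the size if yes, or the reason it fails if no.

Primer A (GTCACTCT) matches the top strand at positions 33–40; it acts as a forward primer.
Primer B's reverse complement is GTAATCTCACAGAG, matching the top strand at positions 78–91; it acts as a reverse primer.
The 3' ends face each other across positions 33–91, giving a 59 bp product.

Yes — a 59 bp product.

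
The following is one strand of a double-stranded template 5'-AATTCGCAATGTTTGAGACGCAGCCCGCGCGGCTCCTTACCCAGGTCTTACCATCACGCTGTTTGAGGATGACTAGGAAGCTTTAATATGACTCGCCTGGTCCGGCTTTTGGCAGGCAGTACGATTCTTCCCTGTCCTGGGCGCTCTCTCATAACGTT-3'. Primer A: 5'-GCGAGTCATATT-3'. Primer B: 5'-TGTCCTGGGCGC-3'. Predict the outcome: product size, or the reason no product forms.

Primer A (GCGAGTCATATT) has reverse complement AATATGACTCGC, which matches the top strand at positions 85–96; primer A anneals to the top strand there with its 3' end pointing upstream toward position 85.
Primer B (TGTCCTGGGCGC) matches the top strand directly at positions 133–144; it anneals to the bottom strand with its 3' end pointing downstream toward position 144.
The 3' ends diverge (primer A extends toward position 1, primer B toward position 158), so the primers never converge on a shared product.

No product — the primers' 3' ends point away from each other.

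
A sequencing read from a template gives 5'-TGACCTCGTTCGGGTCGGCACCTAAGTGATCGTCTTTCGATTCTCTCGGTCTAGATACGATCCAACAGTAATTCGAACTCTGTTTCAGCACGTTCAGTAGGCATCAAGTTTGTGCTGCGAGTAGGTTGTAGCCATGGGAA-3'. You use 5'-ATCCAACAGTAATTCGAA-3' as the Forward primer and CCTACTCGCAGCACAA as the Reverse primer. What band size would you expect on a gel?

Scanning the template, ATCCAACAGTAATTCGAA occurs at positions 60–77; this primer anneals to the bottom strand there with its 3' end pointing downstream.
Taking the reverse complement of CCTACTCGCAGCACAA gives TTGTGCTGCGAGTAGG, found at positions 110–125 on the template; the primer anneals here to the top strand with its 3' end pointing upstream.
The product runs from position 60 to position 125, so its length is 125 − 60 + 1 = 66 bp.

66 bp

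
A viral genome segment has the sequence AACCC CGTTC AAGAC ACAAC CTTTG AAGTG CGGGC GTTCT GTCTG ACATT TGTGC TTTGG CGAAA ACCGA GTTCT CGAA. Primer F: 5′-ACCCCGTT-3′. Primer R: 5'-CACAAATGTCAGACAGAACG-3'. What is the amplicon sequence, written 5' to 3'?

Scanning the template, ACCCCGTT occurs at positions 2–9; this primer anneals to the bottom strand there with its 3' end pointing downstream.
Taking the reverse complement of CACAAATGTCAGACAGAACG gives CGTTCTGTCTGACATTTGTG, found at positions 35–54 on the template; the primer anneals here to the top strand with its 3' end pointing upstream.
The product is the template from position 2 through 54 (53 bp).

5'-ACCCCGTTCAAGACACAACCTTTGAAGTGCGGGCGTTCTGTCTGACATTTGTG-3'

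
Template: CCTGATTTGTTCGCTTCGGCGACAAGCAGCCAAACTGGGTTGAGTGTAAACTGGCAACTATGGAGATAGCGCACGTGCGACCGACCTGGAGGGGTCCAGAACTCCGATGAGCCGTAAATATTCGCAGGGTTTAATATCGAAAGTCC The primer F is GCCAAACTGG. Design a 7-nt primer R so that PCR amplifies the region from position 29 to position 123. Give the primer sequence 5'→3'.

The product's 3' end on the top strand is position 123.
The reverse primer anneals to the top strand over positions 117–123, i.e. to AATATTC.
Its sequence written 5'→3' is the reverse complement: GAATATT.

5'-GAATATT-3'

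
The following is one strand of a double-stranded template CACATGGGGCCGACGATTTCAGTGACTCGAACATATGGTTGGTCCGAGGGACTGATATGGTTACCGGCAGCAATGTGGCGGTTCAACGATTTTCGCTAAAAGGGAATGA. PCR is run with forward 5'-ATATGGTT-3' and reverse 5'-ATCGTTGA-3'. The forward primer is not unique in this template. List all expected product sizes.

The forward primer ATATGGTT matches the top strand at positions 33–40, 55–62.
The reverse primer's reverse complement is TCAACGAT, matching at positions 83–90.
Each forward site pairs with the reverse site to give a product ending at position 90: sizes 58, 36 bp.

58 bp, 36 bp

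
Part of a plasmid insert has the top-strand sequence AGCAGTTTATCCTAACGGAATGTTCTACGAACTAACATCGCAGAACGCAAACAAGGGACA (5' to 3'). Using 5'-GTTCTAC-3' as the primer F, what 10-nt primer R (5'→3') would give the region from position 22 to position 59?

The product's 3' end on the top strand is position 59.
The reverse primer anneals to the top strand over positions 50–59, i.e. to AACAAGGGAC.
Its sequence written 5'→3' is the reverse complement: GTCCCTTGTT.

5'-GTCCCTTGTT-3'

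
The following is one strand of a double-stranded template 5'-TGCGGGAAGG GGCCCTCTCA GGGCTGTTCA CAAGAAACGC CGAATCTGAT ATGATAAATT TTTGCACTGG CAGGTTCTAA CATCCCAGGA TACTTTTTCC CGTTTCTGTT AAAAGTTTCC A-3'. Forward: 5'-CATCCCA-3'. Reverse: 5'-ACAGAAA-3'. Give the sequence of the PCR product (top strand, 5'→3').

5'-CATCCCAGGATACTTTTTCCCGTTTCTGT-3'

The forward primer matches the template at positions 81–87.
The reverse primer's reverse complement is TTTCTGT, which matches the template at positions 103–109.
The product is the template from position 81 through 109 (29 bp).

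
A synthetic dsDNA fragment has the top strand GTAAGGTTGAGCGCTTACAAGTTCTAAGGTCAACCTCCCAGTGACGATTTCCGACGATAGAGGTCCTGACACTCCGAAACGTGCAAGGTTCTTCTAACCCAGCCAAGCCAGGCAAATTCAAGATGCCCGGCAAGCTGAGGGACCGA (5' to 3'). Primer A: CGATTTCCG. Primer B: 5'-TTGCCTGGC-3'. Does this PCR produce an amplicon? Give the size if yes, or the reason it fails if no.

Yes — a 71 bp product.

Primer A (CGATTTCCG) matches the top strand at positions 45–53; it acts as a forward primer.
Primer B's reverse complement is GCCAGGCAA, matching the top strand at positions 107–115; it acts as a reverse primer.
The 3' ends face each other across positions 45–115, giving a 71 bp product.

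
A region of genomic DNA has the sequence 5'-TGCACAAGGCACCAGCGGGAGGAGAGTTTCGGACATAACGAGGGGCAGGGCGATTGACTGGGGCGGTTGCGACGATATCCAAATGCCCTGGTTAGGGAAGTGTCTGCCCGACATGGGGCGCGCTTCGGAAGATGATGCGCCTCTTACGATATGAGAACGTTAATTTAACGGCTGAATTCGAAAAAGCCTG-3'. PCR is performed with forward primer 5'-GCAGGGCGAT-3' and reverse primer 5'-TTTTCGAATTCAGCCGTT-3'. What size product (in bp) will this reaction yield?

140 bp

Forward primer GCAGGGCGAT is found on the top strand at positions 45–54.
Taking the reverse complement of TTTTCGAATTCAGCCGTT gives AACGGCTGAATTCGAAAA, found at positions 167–184 on the template; the primer anneals here to the top strand with its 3' end pointing upstream.
Product length = (reverse-primer end) − (forward-primer start) + 1 = 184 − 45 + 1 = 140 bp.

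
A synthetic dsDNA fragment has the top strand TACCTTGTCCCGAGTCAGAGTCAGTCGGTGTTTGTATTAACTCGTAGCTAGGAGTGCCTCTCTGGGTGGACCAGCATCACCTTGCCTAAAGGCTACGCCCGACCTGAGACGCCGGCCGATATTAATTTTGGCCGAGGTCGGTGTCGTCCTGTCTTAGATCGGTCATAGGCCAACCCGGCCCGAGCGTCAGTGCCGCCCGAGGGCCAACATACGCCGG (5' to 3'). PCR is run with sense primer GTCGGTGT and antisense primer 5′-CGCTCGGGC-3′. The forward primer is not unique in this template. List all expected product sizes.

The forward primer GTCGGTGT matches the top strand at positions 24–31, 137–144.
The reverse primer's reverse complement is GCCCGAGCG, matching at positions 178–186.
Each forward site pairs with the reverse site to give a product ending at position 186: sizes 163, 50 bp.

163 bp, 50 bp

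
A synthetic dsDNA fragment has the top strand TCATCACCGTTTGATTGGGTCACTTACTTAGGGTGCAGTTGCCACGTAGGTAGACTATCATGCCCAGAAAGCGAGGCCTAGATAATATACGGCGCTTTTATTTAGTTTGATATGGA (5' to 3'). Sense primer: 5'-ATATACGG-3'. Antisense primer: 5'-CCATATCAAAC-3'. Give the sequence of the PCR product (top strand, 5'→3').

5'-ATATACGGCGCTTTTATTTAGTTTGATATGG-3'

Forward primer ATATACGG is found on the top strand at positions 85–92.
The reverse primer's reverse complement is GTTTGATATGG, which matches the template at positions 105–115.
The product is the template from position 85 through 115 (31 bp).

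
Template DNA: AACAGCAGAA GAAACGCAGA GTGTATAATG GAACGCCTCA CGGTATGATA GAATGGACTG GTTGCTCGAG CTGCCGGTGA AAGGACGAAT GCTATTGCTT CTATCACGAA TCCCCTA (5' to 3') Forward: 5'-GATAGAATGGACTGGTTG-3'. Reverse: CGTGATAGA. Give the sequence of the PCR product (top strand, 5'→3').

Forward primer GATAGAATGGACTGGTTG is found on the top strand at positions 47–64.
Taking the reverse complement of CGTGATAGA gives TCTATCACG, found at positions 100–108 on the template; the primer anneals here to the top strand with its 3' end pointing upstream.
The product is the template from position 47 through 108 (62 bp).

5'-GATAGAATGGACTGGTTGCTCGAGCTGCCGGTGAAAGGACGAATGCTATTGCTTCTATCACG-3'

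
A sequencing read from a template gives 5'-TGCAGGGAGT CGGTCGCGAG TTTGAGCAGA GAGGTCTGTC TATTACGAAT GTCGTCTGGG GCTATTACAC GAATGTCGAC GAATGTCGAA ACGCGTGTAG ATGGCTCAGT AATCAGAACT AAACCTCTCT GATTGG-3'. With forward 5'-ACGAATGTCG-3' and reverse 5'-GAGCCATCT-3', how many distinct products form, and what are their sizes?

The forward primer ACGAATGTCG matches the top strand at positions 45–54, 69–78, 79–88.
The reverse primer's reverse complement is AGATGGCTC, matching at positions 99–107.
Each forward site pairs with the reverse site to give a product ending at position 107: sizes 63, 39, 29 bp.

Three products: 63 bp, 39 bp, 29 bp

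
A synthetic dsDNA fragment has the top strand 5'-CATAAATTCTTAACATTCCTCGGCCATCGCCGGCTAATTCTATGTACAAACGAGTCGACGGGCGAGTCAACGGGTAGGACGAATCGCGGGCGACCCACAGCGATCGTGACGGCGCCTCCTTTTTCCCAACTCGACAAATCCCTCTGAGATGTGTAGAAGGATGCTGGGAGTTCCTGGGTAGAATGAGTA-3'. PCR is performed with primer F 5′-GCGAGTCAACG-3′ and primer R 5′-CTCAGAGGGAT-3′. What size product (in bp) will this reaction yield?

The forward primer matches the template at positions 62–72.
Taking the reverse complement of CTCAGAGGGAT gives ATCCCTCTGAG, found at positions 138–148 on the template; the primer anneals here to the top strand with its 3' end pointing upstream.
The product runs from position 62 to position 148, so its length is 148 − 62 + 1 = 87 bp.

87 bp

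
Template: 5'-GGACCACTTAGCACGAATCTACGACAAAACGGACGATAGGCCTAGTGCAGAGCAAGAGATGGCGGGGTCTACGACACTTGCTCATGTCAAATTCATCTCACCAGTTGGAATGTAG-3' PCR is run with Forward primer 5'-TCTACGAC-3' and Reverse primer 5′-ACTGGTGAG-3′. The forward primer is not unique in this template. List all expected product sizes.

88 bp, 38 bp

The forward primer TCTACGAC matches the top strand at positions 18–25, 68–75.
The reverse primer's reverse complement is CTCACCAGT, matching at positions 97–105.
Each forward site pairs with the reverse site to give a product ending at position 105: sizes 88, 38 bp.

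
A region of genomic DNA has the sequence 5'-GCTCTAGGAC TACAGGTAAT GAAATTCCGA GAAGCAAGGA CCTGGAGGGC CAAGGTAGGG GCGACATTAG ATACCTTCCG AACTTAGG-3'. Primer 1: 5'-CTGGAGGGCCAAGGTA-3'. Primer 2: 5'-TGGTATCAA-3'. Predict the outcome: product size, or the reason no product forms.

Primer 2 (TGGTATCAA) does not match the top strand, and its reverse complement TTGATACCA does not match either.
With no annealing site for primer 2, no amplification occurs.

No product — primer 2 has no binding site in the template.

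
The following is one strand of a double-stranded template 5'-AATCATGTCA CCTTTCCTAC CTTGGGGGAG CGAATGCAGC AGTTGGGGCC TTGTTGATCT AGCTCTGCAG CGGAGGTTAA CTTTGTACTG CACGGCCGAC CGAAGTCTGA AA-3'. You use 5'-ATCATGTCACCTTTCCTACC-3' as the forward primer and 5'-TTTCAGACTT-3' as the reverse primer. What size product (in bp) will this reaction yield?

Forward primer ATCATGTCACCTTTCCTACC is found on the top strand at positions 2–21.
Reverse complement of the reverse primer: AAGTCTGAAA. This occurs on the top strand at positions 103–112.
The product runs from position 2 to position 112, so its length is 112 − 2 + 1 = 111 bp.

111 bp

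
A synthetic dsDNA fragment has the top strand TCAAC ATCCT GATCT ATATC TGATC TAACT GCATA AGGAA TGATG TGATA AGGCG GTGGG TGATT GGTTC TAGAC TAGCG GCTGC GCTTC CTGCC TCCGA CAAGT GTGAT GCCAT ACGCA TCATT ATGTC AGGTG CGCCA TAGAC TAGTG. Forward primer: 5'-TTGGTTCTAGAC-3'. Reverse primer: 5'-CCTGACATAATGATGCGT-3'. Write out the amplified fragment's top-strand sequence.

The forward primer matches the template at positions 64–75.
Taking the reverse complement of CCTGACATAATGATGCGT gives ACGCATCATTATGTCAGG, found at positions 116–133 on the template; the primer anneals here to the top strand with its 3' end pointing upstream.
The product is the template from position 64 through 133 (70 bp).

5'-TTGGTTCTAGACTAGCGGCTGCGCTTCCTGCCTCCGACAAGTGTGATGCCATACGCATCATTATGTCAGG-3'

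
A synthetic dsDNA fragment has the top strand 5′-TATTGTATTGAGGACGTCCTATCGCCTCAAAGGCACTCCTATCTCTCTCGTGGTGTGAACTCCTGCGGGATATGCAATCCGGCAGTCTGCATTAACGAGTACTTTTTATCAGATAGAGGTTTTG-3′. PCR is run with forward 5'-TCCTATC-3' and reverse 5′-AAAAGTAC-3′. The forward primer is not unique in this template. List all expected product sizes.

The forward primer TCCTATC matches the top strand at positions 17–23, 37–43.
The reverse primer's reverse complement is GTACTTTT, matching at positions 99–106.
Each forward site pairs with the reverse site to give a product ending at position 106: sizes 90, 70 bp.

90 bp, 70 bp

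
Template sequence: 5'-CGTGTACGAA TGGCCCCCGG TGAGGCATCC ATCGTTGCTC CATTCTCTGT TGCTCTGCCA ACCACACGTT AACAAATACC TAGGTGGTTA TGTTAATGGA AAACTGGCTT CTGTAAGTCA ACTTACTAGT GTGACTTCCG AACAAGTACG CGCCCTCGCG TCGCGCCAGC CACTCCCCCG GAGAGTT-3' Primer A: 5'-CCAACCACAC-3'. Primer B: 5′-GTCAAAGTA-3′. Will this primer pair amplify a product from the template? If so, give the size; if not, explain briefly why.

No product — primer B has no binding site in the template.

Primer B (GTCAAAGTA) does not match the top strand, and its reverse complement TACTTTGAC does not match either.
With no annealing site for primer B, no amplification occurs.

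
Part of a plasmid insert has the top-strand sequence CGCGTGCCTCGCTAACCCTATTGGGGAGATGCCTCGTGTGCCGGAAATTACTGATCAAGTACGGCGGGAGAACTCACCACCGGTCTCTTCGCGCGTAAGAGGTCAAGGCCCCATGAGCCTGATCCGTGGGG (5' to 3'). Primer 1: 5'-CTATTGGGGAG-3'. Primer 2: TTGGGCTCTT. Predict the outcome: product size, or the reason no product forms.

Primer 2 (TTGGGCTCTT) does not match the top strand, and its reverse complement AAGAGCCCAA does not match either.
With no annealing site for primer 2, no amplification occurs.

No product — primer 2 has no binding site in the template.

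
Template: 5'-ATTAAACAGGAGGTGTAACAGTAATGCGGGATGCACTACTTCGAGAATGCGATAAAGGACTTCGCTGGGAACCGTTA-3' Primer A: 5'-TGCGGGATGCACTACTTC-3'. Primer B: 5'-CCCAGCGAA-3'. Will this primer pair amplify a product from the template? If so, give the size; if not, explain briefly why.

Yes — a 45 bp product.

Primer A (TGCGGGATGCACTACTTC) matches the top strand at positions 25–42; it acts as a forward primer.
Primer B's reverse complement is TTCGCTGGG, matching the top strand at positions 61–69; it acts as a reverse primer.
The 3' ends face each other across positions 25–69, giving a 45 bp product.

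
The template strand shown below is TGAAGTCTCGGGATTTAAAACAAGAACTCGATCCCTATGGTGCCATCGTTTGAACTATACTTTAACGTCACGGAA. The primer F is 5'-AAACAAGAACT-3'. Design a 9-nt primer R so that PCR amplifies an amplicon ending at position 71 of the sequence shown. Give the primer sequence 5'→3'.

The forward primer binds at positions 18–28; the product's 3' end on the top strand is position 71.
The reverse primer anneals to the top strand over positions 63–71, i.e. to TAACGTCAC.
Its sequence written 5'→3' is the reverse complement: GTGACGTTA.

5'-GTGACGTTA-3'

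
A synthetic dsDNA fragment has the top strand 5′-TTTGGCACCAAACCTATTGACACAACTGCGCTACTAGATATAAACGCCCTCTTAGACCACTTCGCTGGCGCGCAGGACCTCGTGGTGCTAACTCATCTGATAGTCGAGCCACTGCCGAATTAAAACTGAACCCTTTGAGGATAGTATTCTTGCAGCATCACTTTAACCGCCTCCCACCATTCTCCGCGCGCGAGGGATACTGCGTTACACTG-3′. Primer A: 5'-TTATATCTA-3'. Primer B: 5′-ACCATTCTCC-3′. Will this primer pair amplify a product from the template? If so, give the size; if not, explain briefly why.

No product — the primers' 3' ends point away from each other.

Primer A (TTATATCTA) has reverse complement TAGATATAA, which matches the top strand at positions 35–43; primer A anneals to the top strand there with its 3' end pointing upstream toward position 35.
Primer B (ACCATTCTCC) matches the top strand directly at positions 176–185; it anneals to the bottom strand with its 3' end pointing downstream toward position 185.
The 3' ends diverge (primer A extends toward position 1, primer B toward position 212), so the primers never converge on a shared product.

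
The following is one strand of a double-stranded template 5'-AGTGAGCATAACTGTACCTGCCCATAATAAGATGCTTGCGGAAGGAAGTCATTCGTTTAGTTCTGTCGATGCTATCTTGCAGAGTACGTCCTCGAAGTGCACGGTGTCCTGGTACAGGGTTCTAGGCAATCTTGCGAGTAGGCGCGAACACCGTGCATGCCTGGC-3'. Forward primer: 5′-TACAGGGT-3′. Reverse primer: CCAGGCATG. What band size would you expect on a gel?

Forward primer TACAGGGT is found on the top strand at positions 113–120.
Reverse complement of the reverse primer: CATGCCTGG. This occurs on the top strand at positions 156–164.
Product length = (reverse-primer end) − (forward-primer start) + 1 = 164 − 113 + 1 = 52 bp.

52 bp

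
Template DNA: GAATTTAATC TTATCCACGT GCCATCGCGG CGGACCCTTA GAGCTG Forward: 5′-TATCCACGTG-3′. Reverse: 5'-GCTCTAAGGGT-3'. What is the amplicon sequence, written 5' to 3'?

The forward primer matches the template at positions 12–21.
The reverse primer's reverse complement is ACCCTTAGAGC, which matches the template at positions 34–44.
The product is the template from position 12 through 44 (33 bp).

5'-TATCCACGTGCCATCGCGGCGGACCCTTAGAGC-3'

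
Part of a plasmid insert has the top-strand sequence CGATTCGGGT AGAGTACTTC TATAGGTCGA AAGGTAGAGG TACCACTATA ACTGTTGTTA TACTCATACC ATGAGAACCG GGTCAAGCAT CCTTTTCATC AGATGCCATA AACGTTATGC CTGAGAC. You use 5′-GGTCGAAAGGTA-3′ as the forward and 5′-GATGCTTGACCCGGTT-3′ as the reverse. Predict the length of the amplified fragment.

67 bp

Scanning the template, GGTCGAAAGGTA occurs at positions 25–36; this primer anneals to the bottom strand there with its 3' end pointing downstream.
The reverse primer's reverse complement is AACCGGGTCAAGCATC, which matches the template at positions 76–91.
Amplicon spans positions 25–91: 67 bp.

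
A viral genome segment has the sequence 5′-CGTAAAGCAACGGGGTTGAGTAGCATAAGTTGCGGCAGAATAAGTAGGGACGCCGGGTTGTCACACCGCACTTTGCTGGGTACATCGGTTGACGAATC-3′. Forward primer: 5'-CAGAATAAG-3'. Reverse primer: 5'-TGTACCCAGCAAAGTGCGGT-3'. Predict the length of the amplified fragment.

49 bp

Forward primer CAGAATAAG is found on the top strand at positions 36–44.
Taking the reverse complement of TGTACCCAGCAAAGTGCGGT gives ACCGCACTTTGCTGGGTACA, found at positions 65–84 on the template; the primer anneals here to the top strand with its 3' end pointing upstream.
Product length = (reverse-primer end) − (forward-primer start) + 1 = 84 − 36 + 1 = 49 bp.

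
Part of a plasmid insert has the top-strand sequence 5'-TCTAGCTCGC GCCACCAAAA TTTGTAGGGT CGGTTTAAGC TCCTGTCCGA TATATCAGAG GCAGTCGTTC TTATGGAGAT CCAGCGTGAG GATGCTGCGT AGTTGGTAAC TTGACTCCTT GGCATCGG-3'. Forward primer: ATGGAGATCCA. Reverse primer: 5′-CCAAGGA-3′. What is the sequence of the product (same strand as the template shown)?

5'-ATGGAGATCCAGCGTGAGGATGCTGCGTAGTTGGTAACTTGACTCCTTGG-3'

Scanning the template, ATGGAGATCCA occurs at positions 73–83; this primer anneals to the bottom strand there with its 3' end pointing downstream.
Taking the reverse complement of CCAAGGA gives TCCTTGG, found at positions 116–122 on the template; the primer anneals here to the top strand with its 3' end pointing upstream.
The product is the template from position 73 through 122 (50 bp).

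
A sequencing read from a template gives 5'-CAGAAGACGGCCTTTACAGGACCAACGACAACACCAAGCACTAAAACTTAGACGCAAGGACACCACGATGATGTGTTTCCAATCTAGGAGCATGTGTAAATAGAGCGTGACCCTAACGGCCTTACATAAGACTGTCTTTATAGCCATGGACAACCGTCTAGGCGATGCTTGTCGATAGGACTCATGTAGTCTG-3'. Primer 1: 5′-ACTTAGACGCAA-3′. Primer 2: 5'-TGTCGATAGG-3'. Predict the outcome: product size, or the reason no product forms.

No product — both primers anneal to the same strand and extend in the same direction.

Primer 1 (ACTTAGACGCAA) matches the top strand at positions 46–57 (3' end points downstream).
Primer 2 (TGTCGATAGG) also matches the top strand directly, at positions 170–179 — its reverse complement CCTATCGACA is not present.
Both primers anneal to the bottom strand with 3' ends pointing the same way, so neither can prime synthesis back toward the other.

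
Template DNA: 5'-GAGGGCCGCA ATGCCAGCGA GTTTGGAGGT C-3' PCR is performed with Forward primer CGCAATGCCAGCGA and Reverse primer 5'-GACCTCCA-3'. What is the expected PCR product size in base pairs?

Scanning the template, CGCAATGCCAGCGA occurs at positions 7–20; this primer anneals to the bottom strand there with its 3' end pointing downstream.
Reverse complement of the reverse primer: TGGAGGTC. This occurs on the top strand at positions 24–31.
Product length = (reverse-primer end) − (forward-primer start) + 1 = 31 − 7 + 1 = 25 bp.

25 bp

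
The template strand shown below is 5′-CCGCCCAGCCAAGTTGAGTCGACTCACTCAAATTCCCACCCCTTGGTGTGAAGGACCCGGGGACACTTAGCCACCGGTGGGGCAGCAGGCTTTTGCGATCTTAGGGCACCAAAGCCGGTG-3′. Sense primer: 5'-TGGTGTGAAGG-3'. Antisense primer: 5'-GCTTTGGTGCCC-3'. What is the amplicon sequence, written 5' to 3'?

5'-TGGTGTGAAGGACCCGGGGACACTTAGCCACCGGTGGGGCAGCAGGCTTTTGCGATCTTAGGGCACCAAAGC-3'

The forward primer matches the template at positions 44–54.
The reverse primer's reverse complement is GGGCACCAAAGC, which matches the template at positions 104–115.
The product is the template from position 44 through 115 (72 bp).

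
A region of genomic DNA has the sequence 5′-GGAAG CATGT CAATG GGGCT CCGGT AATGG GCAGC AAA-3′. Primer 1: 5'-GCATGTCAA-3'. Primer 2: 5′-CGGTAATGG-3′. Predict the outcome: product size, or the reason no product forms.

No product — both primers anneal to the same strand and extend in the same direction.

Primer 1 (GCATGTCAA) matches the top strand at positions 5–13 (3' end points downstream).
Primer 2 (CGGTAATGG) also matches the top strand directly, at positions 22–30 — its reverse complement CCATTACCG is not present.
Both primers anneal to the bottom strand with 3' ends pointing the same way, so neither can prime synthesis back toward the other.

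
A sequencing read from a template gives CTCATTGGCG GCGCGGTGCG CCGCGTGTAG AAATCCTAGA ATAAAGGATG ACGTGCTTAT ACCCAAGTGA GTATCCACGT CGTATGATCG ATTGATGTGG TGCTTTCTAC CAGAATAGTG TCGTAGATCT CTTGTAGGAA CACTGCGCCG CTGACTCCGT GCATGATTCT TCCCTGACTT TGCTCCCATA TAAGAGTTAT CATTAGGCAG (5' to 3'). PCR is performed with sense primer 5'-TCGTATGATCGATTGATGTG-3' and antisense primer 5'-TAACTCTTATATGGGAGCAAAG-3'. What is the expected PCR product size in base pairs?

120 bp

The forward primer matches the template at positions 80–99.
Taking the reverse complement of TAACTCTTATATGGGAGCAAAG gives CTTTGCTCCCATATAAGAGTTA, found at positions 178–199 on the template; the primer anneals here to the top strand with its 3' end pointing upstream.
Amplicon spans positions 80–199: 120 bp.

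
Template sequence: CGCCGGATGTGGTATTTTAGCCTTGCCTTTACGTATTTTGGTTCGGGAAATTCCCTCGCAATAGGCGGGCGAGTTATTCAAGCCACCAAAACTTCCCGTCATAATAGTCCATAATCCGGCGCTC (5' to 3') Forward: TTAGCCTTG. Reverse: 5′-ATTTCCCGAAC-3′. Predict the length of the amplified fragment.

Forward primer TTAGCCTTG is found on the top strand at positions 17–25.
The reverse primer's reverse complement is GTTCGGGAAAT, which matches the template at positions 41–51.
Product length = (reverse-primer end) − (forward-primer start) + 1 = 51 − 17 + 1 = 35 bp.

35 bp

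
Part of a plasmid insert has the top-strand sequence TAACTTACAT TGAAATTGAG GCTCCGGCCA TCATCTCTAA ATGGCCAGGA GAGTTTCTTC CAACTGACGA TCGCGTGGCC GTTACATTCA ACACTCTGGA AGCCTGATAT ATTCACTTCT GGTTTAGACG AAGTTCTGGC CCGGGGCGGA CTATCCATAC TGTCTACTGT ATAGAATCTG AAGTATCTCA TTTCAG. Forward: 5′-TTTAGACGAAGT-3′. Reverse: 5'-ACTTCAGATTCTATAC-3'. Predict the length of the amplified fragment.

62 bp

Forward primer TTTAGACGAAGT is found on the top strand at positions 123–134.
Taking the reverse complement of ACTTCAGATTCTATAC gives GTATAGAATCTGAAGT, found at positions 169–184 on the template; the primer anneals here to the top strand with its 3' end pointing upstream.
The product runs from position 123 to position 184, so its length is 184 − 123 + 1 = 62 bp.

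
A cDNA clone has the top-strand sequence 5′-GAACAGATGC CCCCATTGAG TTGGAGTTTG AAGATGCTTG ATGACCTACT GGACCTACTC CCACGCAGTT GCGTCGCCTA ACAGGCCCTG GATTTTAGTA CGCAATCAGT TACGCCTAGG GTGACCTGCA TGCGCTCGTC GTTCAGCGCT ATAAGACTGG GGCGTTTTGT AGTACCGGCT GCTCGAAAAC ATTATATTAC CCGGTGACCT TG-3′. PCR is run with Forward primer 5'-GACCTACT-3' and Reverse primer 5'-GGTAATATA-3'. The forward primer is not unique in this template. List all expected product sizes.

The forward primer GACCTACT matches the top strand at positions 43–50, 52–59.
The reverse primer's reverse complement is TATATTACC, matching at positions 193–201.
Each forward site pairs with the reverse site to give a product ending at position 201: sizes 159, 150 bp.

159 bp, 150 bp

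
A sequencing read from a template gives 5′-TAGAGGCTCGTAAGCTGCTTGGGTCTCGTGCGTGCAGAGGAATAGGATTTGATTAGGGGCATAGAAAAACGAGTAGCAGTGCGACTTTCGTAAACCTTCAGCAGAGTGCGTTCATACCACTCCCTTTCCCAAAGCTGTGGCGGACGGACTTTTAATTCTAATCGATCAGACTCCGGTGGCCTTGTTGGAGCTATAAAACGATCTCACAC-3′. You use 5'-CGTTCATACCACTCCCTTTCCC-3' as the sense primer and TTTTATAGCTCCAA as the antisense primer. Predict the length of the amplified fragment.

The forward primer matches the template at positions 109–130.
Reverse complement of the reverse primer: TTGGAGCTATAAAA. This occurs on the top strand at positions 185–198.
Amplicon spans positions 109–198: 90 bp.

90 bp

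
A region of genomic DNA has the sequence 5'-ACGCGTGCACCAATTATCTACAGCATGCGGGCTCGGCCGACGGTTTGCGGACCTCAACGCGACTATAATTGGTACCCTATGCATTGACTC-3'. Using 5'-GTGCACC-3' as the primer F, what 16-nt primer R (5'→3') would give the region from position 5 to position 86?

The product's 3' end on the top strand is position 86.
The reverse primer anneals to the top strand over positions 71–86, i.e. to GGTACCCTATGCATTG.
Its sequence written 5'→3' is the reverse complement: CAATGCATAGGGTACC.

5'-CAATGCATAGGGTACC-3'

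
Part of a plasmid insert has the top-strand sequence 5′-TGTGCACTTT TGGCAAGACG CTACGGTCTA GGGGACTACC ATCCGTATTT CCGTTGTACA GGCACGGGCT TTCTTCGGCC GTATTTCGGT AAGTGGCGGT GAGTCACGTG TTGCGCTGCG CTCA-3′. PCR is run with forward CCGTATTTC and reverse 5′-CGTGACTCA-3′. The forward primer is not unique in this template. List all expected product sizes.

66 bp, 30 bp

The forward primer CCGTATTTC matches the top strand at positions 43–51, 79–87.
The reverse primer's reverse complement is TGAGTCACG, matching at positions 100–108.
Each forward site pairs with the reverse site to give a product ending at position 108: sizes 66, 30 bp.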